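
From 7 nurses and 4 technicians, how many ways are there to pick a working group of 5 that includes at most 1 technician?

161

Split by how many technicians are chosen (0 through 1).
Sum: C(4,0)·C(7,5) + C(4,1)·C(7,4) = 21 + 140 = 161.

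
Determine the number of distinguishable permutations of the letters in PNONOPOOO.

756

The 9 letters of PNONOPOOO have repeats: N appearing twice, O appearing 5 times, and P appearing twice.
Dividing 9! = 362880 by 5!·2!·2! = 480 for the repeated letters gives 756.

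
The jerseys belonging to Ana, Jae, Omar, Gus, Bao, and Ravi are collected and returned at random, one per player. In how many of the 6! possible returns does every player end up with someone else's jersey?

This is the derangement count D_6: permutations of 6 items with no fixed point.
By inclusion–exclusion this is Σ_{j=0}^{6} (−1)^j C(6,j)·(6−j)!.
Computing: 720 − 720 + 360 − 120 + 30 − 6 + 1 = 265.

265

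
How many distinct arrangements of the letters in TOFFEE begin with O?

Fix O in the first position and arrange the remaining 5 letters.
Those 5 letters have E appearing twice and F appearing twice, giving (5)!/(2!·2!) = 30.

30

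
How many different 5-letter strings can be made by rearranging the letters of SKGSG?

30

Letter multiplicities in SKGSG: G×2, K×1, S×2.
Dividing 5! = 120 by 2!·2! = 4 for the repeated letters gives 30.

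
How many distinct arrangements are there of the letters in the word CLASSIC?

Letter multiplicities in CLASSIC: A×1, C×2, I×1, L×1, S×2.
The number of distinct arrangements is 7!/(2!·2!) = 5040/4 = 1260.

1260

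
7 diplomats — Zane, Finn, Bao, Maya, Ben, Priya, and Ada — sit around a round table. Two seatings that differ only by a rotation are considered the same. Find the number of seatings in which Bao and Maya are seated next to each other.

Treat {Bao, Maya} as one unit (2 internal orders) and seat the resulting 6 units around the table: (5)! circular arrangements.
So 2 × (5)! = 2 × 120 = 240.

240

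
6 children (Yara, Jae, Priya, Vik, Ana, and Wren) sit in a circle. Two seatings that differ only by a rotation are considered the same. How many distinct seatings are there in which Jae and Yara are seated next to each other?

Treat {Jae, Yara} as one unit (2 internal orders) and seat the resulting 5 units around the table: (4)! circular arrangements.
So 2 × (4)! = 2 × 24 = 48.

48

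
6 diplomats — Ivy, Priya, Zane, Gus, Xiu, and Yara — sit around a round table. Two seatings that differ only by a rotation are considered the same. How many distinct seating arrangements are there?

120

Around a circle, 6 distinct people have 6!/6 = (5)! = 120 rotationally distinct seatings.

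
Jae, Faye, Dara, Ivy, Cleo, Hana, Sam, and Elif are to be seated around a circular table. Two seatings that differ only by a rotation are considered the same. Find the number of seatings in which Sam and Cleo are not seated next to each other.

Without the restriction there are (7)! = 5040 seatings.
Seatings with Sam beside Cleo: treat them as a block with 2 internal orders, giving 2 × (6)! = 1440.
Subtracting, 5040 − 1440 = 3600.

3600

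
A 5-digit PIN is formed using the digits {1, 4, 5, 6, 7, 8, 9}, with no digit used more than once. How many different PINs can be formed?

2520

With no repetition, fill the 5 digits in order: 7 choices, then 6, down to 3.
7 × 6 × 5 × 4 × 3 = 2520.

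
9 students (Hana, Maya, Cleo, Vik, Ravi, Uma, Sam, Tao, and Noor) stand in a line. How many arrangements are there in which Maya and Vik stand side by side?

80640

Place the 7 others and the Maya-Vik pair as 8 objects in a line; the pair has 2 internal arrangements.
So the count is 2·(8)! = 80640.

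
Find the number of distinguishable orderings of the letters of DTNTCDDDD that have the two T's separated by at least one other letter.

There are 9!/(5!·2!) = 1512 arrangements of DTNTCDDDD in total.
If the two T's are adjacent, glue them into one block, leaving 8 items to arrange: (8)!/(5!) = 336 ways.
Subtracting, 1512 − 336 = 1176 arrangements keep the T's apart.

1176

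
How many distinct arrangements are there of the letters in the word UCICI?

UCICI has 5 letters with C appearing twice and I appearing twice.
Dividing 5! = 120 by 2!·2! = 4 for the repeated letters gives 30.

30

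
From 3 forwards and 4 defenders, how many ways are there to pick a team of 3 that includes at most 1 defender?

Split by how many defenders are chosen (0 through 1).
Sum: C(4,0)·C(3,3) + C(4,1)·C(3,2) = 1 + 12 = 13.

13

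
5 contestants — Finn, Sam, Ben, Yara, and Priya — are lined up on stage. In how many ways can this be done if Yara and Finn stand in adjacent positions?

Place the 3 others and the Yara-Finn pair as 4 objects in a line; the pair has 2 internal arrangements.
That gives 2 × 4! = 2 × 24 = 48.

48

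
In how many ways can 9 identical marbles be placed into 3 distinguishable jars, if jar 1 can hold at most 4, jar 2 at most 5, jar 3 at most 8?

Ignoring the caps, the number of non-negative solutions to x_1+…+x_3 = 9 is C(11,2) = 55.
Subtract solutions that violate a single cap (substitute x_i' = x_i − (cap_i+1)): x_1 ≥ 5 gives C(6,2) = 15; x_2 ≥ 6 gives C(5,2) = 10; x_3 ≥ 9 gives C(2,2) = 1. Together 26.
No two caps can be exceeded simultaneously, so the pair terms are all 0.
By inclusion–exclusion the count is 55 − 26 + 0 = 29.

29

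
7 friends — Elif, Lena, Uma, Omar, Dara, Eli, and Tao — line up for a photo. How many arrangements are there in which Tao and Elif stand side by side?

Treat {Tao, Elif} as a single unit. There are 6 units to order, and the pair itself can be ordered 2 ways.
So the count is 2·(6)! = 1440.

1440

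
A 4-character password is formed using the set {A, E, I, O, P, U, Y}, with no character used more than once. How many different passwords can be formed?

840

Choose and order 4 of the 7 symbols: the first character has 7 options, the next 6, then 5, 4.
7 × 6 × 5 × 4 = 840.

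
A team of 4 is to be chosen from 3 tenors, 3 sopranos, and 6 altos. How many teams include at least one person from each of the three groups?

With no constraint there are C(12,4) = 495 possible selections.
Selections missing a whole group: no tenors → C(9,4) = 126; no sopranos → C(9,4) = 126; no altos → C(6,4) = 15.
Add back selections omitting two groups (i.e. drawn from a single group): C(3,4) + C(3,4) + C(6,4) = 15.
By inclusion–exclusion: 495 − 267 + 15 = 243.

243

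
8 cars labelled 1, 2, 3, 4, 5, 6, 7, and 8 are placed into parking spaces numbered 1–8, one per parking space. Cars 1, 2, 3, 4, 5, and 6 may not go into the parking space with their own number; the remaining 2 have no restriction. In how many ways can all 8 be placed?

Let Aᵢ (for 1 ≤ i ≤ 6) be the placements that put car i in its forbidden parking space. Any j of these fix j positions, leaving (8−j)! ways to fill the rest, and there are C(6,j) ways to pick which j.
By inclusion–exclusion, the number of valid placements is Σ_{j=0}^{6} (−1)^j C(6,j)·(8−j)!.
Computing: 40320 − 30240 + 10800 − 2400 + 360 − 36 + 2 = 18806.

18806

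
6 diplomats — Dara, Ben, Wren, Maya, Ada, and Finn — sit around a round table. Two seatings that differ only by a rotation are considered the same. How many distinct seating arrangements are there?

Fix one person's seat to break rotational symmetry; the remaining 5 people can be arranged in (5)! = 120 ways.

120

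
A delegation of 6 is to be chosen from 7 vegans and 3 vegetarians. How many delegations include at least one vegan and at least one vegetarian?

203

Total 6-person selections from all 10: C(10,6) = 210.
Selections missing a whole group: no vegans → C(3,6) = 0; no vegetarians → C(7,6) = 7.
Both groups omitted at once is impossible, so 210 − 7 = 203.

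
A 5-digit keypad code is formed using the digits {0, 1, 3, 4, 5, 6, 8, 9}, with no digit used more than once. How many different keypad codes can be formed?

With no repetition, fill the 5 digits in order: 8 choices, then 7, down to 4.
8 × 7 × 6 × 5 × 4 = 6720.

6720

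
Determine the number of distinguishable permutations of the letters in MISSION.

1260

Letter multiplicities in MISSION: I×2, M×1, N×1, O×1, S×2.
Dividing 7! = 5040 by 2!·2! = 4 for the repeated letters gives 1260.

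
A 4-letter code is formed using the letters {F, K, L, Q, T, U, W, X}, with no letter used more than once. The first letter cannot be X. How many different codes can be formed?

1470

The first letter has 8−1 = 7 choices (anything except X).
The remaining 3 letters are filled from the other 7 symbols without repetition: 7 × 6 × 5 = 210.
Total: 7 × 210 = 1470.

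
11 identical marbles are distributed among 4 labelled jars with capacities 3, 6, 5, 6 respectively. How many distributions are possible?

124

Ignoring the caps, the number of non-negative solutions to x_1+…+x_4 = 11 is C(14,3) = 364.
Subtract solutions that violate a single cap (substitute x_i' = x_i − (cap_i+1)): x_1 ≥ 4 gives C(10,3) = 120; x_2 ≥ 7 gives C(7,3) = 35; x_3 ≥ 6 gives C(8,3) = 56; x_4 ≥ 7 gives C(7,3) = 35. Together 246.
Add back pairs where two caps are both exceeded: 1 + 4 + 1 + 0 + 0 + 0 = 6.
By inclusion–exclusion the count is 364 − 246 + 6 = 124.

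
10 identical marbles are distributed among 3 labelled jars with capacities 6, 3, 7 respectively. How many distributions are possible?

22

By stars and bars, unrestricted non-negative solutions to x_1+…+x_3 = 10 number C(10+2,2) = 66.
Subtract solutions that violate a single cap (substitute x_i' = x_i − (cap_i+1)): x_1 ≥ 7 gives C(5,2) = 10; x_2 ≥ 4 gives C(8,2) = 28; x_3 ≥ 8 gives C(4,2) = 6. Together 44.
No two caps can be exceeded simultaneously, so the pair terms are all 0.
By inclusion–exclusion the count is 66 − 44 + 0 = 22.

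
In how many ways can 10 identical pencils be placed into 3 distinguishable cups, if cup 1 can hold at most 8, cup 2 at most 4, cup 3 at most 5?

27

Without the upper bounds there are C(12,2) = 66 ways to split 10 among 3 cups.
Subtract solutions that violate a single cap (substitute x_i' = x_i − (cap_i+1)): x_1 ≥ 9 gives C(3,2) = 3; x_2 ≥ 5 gives C(7,2) = 21; x_3 ≥ 6 gives C(6,2) = 15. Together 39.
No two caps can be exceeded simultaneously, so the pair terms are all 0.
By inclusion–exclusion the count is 66 − 39 + 0 = 27.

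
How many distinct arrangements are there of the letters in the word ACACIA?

ACACIA has 6 letters with A appearing 3 times and C appearing twice.
The number of distinct arrangements is 6!/(3!·2!) = 720/12 = 60.

60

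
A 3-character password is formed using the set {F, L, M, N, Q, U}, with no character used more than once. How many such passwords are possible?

120

Choose and order 3 of the 6 symbols: the first character has 6 options, the next 5, then 4.
6 × 5 × 4 = 120.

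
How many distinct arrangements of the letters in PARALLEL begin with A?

840

With the first slot taken by A, it remains to arrange the other 7 letters (PRALLEL).
Those 7 letters have L appearing 3 times, giving (7)!/(3!) = 840.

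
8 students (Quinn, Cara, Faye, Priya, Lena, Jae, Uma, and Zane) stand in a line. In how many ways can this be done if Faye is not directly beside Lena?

Of the 8! = 40320 arrangements, those with Faye and Lena adjacent number 2 × 7! = 10080 (treat the pair as a block with 2 internal orders).
So 40320 − 10080 = 30240 arrangements keep them apart.

30240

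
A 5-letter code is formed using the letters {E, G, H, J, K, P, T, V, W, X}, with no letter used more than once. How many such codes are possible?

Choose and order 5 of the 10 symbols: the first letter has 10 options, the next 9, and so on down to 6.
That product is 10 × 9 × 8 × 7 × 6 = 30240.

30240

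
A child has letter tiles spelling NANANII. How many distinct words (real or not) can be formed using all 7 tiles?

210

NANANII has 7 letters with A appearing twice, I appearing twice, and N appearing 3 times.
The number of distinct arrangements is 7!/(3!·2!·2!) = 5040/24 = 210.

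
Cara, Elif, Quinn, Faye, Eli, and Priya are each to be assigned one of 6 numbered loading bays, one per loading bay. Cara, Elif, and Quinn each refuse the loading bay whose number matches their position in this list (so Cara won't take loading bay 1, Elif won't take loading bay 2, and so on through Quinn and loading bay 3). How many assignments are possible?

Let Aᵢ (for i ∈ {1, 2, 3}) be the placements that put person i in their forbidden loading bay. Any j of these fix j positions, leaving (6−j)! ways to fill the rest, and there are C(3,j) ways to pick which j.
By inclusion–exclusion, the number of valid placements is Σ_{j=0}^{3} (−1)^j C(3,j)·(6−j)!.
Computing: 720 − 360 + 72 − 6 = 426.

426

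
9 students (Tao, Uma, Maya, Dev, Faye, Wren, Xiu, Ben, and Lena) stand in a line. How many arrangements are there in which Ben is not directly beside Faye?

There are 9! = 362880 arrangements in all. If Ben and Faye are adjacent, merging them into one block gives 2·(8)! = 80640 arrangements.
Complementary counting: 362880 − 80640 = 282240.

282240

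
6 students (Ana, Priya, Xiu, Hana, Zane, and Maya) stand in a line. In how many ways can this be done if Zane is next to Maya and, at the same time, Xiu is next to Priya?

Treat {Zane,Maya} as one block (2 orders) and {Xiu,Priya} as another (2 orders).
That leaves 4 units to arrange: 2 × 2 × 4! = 4 × 24 = 96.

96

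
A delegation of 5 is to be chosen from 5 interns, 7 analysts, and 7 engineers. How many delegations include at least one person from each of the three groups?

8085

Total 5-person selections from all 19: C(19,5) = 11628.
Selections missing a whole group: no interns → C(14,5) = 2002; no analysts → C(12,5) = 792; no engineers → C(12,5) = 792.
Add back selections omitting two groups (i.e. drawn from a single group): C(5,5) + C(7,5) + C(7,5) = 43.
By inclusion–exclusion: 11628 − 3586 + 43 = 8085.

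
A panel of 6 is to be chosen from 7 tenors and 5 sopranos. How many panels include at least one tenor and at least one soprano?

917

With no constraint there are C(12,6) = 924 possible selections.
Selections missing a whole group: no tenors → C(5,6) = 0; no sopranos → C(7,6) = 7.
Both groups omitted at once is impossible, so 924 − 7 = 917.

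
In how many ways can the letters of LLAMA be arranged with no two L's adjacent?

18

Total arrangements of LLAMA: 5!/(2!·2!) = 30.
If the two L's are adjacent, glue them into one block, leaving 4 items to arrange: (4)!/(2!) = 12 ways.
Subtracting, 30 − 12 = 18 arrangements keep the L's apart.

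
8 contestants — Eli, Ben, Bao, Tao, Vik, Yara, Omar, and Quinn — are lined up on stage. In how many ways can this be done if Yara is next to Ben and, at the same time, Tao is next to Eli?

2880

Treat {Yara,Ben} as one block (2 orders) and {Tao,Eli} as another (2 orders).
That leaves 6 units to arrange: 2 × 2 × 6! = 4 × 720 = 2880.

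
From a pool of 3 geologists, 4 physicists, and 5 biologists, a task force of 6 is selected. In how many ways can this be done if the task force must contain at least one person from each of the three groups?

805

With no constraint there are C(12,6) = 924 possible selections.
Selections missing a whole group: no geologists → C(9,6) = 84; no physicists → C(8,6) = 28; no biologists → C(7,6) = 7.
Add back selections omitting two groups (i.e. drawn from a single group): C(3,6) + C(4,6) + C(5,6) = 0.
By inclusion–exclusion: 924 − 119 + 0 = 805.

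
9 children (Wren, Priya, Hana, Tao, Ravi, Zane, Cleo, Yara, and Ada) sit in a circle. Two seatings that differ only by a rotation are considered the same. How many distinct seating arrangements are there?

40320

Fix one person's seat to break rotational symmetry; the remaining 8 people can be arranged in (8)! = 40320 ways.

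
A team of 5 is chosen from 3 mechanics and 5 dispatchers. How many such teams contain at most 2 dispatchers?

10

Split by how many dispatchers are chosen (0 through 2).
Sum: C(5,0)·C(3,5) + C(5,1)·C(3,4) + C(5,2)·C(3,3) = 0 + 0 + 10 = 10.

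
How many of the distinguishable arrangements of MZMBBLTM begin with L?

With the first slot taken by L, it remains to arrange the other 7 letters (MZMBBTM).
Those 7 letters have B appearing twice and M appearing 3 times, giving (7)!/(3!·2!) = 420.

420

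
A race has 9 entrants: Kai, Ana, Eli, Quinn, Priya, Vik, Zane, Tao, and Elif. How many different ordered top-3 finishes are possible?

504

There are 9 choices for 1st place, 8 for 2nd, and 7 for 3rd.
That gives 9 × 8 × 7 = 504.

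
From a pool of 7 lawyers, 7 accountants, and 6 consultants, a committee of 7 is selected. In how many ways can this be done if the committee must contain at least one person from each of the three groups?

70658

Unrestricted: C(20,7) = 77520 ways to pick any 7 of the 20.
Subtract selections that omit an entire group: no lawyers → C(13,7) = 1716; no accountants → C(13,7) = 1716; no consultants → C(14,7) = 3432.
Add back selections omitting two groups (i.e. drawn from a single group): C(7,7) + C(7,7) + C(6,7) = 2.
By inclusion–exclusion: 77520 − 6864 + 2 = 70658.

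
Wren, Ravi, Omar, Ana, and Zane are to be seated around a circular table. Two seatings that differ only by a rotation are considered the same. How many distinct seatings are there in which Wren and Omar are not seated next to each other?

All circular seatings of 5 people number (4)! = 24.
Seatings with Wren beside Omar: treat them as a block with 2 internal orders, giving 2 × (3)! = 12.
Subtracting, 24 − 12 = 12.

12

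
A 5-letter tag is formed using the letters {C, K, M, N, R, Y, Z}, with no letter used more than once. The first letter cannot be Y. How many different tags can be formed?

The first letter has 7−1 = 6 choices (anything except Y).
The remaining 4 letters are filled from the other 6 symbols without repetition: 6 × 5 × 4 × 3 = 360.
Total: 6 × 360 = 2160.

2160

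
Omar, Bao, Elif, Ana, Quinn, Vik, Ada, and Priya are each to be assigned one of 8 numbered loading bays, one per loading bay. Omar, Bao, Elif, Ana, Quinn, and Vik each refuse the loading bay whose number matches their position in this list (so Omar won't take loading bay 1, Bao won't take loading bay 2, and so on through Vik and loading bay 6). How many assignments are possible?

Let Aᵢ (for 1 ≤ i ≤ 6) be the placements that put person i in their forbidden loading bay. Any j of these fix j positions, leaving (8−j)! ways to fill the rest, and there are C(6,j) ways to pick which j.
By inclusion–exclusion, the number of valid placements is Σ_{j=0}^{6} (−1)^j C(6,j)·(8−j)!.
Computing: 40320 − 30240 + 10800 − 2400 + 360 − 36 + 2 = 18806.

18806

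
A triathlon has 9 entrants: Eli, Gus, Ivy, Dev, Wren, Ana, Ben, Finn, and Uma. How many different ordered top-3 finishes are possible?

504

There are 9 choices for 1st place, 8 for 2nd, and 7 for 3rd.
That gives 9 × 8 × 7 = 504.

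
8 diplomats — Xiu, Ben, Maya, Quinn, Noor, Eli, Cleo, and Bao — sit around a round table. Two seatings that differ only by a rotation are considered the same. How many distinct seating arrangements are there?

Around a circle, 8 distinct people have 8!/8 = (7)! = 5040 rotationally distinct seatings.

5040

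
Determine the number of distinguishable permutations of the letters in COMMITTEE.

45360

COMMITTEE has 9 letters with E appearing twice, M appearing twice, and T appearing twice.
So there are 9! / (2!·2!·2!) = 45360 distinguishable arrangements.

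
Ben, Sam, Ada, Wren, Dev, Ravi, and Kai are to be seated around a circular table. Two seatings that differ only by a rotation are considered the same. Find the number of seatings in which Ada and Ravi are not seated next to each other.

480

All circular seatings of 7 people number (6)! = 720.
Seatings with Ada beside Ravi: treat them as a block with 2 internal orders, giving 2 × (5)! = 240.
Subtracting, 720 − 240 = 480.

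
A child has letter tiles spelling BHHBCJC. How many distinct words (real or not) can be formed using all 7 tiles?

630

The 7 letters of BHHBCJC have repeats: B appearing twice, C appearing twice, and H appearing twice.
Dividing 7! = 5040 by 2!·2!·2! = 8 for the repeated letters gives 630.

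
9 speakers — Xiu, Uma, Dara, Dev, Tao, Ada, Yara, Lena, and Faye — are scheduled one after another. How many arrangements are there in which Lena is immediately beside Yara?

Place the 7 others and the Lena-Yara pair as 8 objects in a line; the pair has 2 internal arrangements.
That gives 2 × 8! = 2 × 40320 = 80640.

80640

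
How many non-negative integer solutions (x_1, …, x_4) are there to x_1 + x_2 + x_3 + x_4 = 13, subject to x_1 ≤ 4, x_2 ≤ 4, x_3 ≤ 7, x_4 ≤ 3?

Without the upper bounds there are C(16,3) = 560 ways to split 13 among 4 variables.
Subtract solutions that violate a single cap (substitute x_i' = x_i − (cap_i+1)): x_1 ≥ 5 gives C(11,3) = 165; x_2 ≥ 5 gives C(11,3) = 165; x_3 ≥ 8 gives C(8,3) = 56; x_4 ≥ 4 gives C(12,3) = 220. Together 606.
Add back pairs where two caps are both exceeded: 20 + 1 + 35 + 1 + 35 + 4 = 96.
By inclusion–exclusion the count is 560 − 606 + 96 = 50.

50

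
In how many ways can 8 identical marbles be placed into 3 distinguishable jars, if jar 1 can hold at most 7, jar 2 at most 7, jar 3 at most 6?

40

Ignoring the caps, the number of non-negative solutions to x_1+…+x_3 = 8 is C(10,2) = 45.
Subtract solutions that violate a single cap (substitute x_i' = x_i − (cap_i+1)): x_1 ≥ 8 gives C(2,2) = 1; x_2 ≥ 8 gives C(2,2) = 1; x_3 ≥ 7 gives C(3,2) = 3. Together 5.
No two caps can be exceeded simultaneously, so the pair terms are all 0.
By inclusion–exclusion the count is 45 − 5 + 0 = 40.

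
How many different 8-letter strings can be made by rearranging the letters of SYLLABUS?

10080

The 8 letters of SYLLABUS have repeats: L appearing twice and S appearing twice.
Dividing 8! = 40320 by 2!·2! = 4 for the repeated letters gives 10080.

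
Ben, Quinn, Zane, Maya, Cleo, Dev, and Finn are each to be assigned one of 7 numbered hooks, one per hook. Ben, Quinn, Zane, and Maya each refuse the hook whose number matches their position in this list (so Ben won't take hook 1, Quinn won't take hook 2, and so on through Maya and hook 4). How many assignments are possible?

2790

Let Aᵢ (for 1 ≤ i ≤ 4) be the placements that put person i in their forbidden hook. Any j of these fix j positions, leaving (7−j)! ways to fill the rest, and there are C(4,j) ways to pick which j.
By inclusion–exclusion, the number of valid placements is Σ_{j=0}^{4} (−1)^j C(4,j)·(7−j)!.
Computing: 5040 − 2880 + 720 − 96 + 6 = 2790.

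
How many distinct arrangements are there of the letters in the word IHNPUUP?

1260

The 7 letters of IHNPUUP have repeats: P appearing twice and U appearing twice.
The number of distinct arrangements is 7!/(2!·2!) = 5040/4 = 1260.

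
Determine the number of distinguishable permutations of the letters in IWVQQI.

180

IWVQQI has 6 letters with I appearing twice and Q appearing twice.
So there are 6! / (2!·2!) = 180 distinguishable arrangements.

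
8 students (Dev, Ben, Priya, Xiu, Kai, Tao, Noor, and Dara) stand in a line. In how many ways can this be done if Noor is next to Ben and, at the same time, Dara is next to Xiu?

2880

Treat {Noor,Ben} as one block (2 orders) and {Dara,Xiu} as another (2 orders).
That leaves 6 units to arrange: 2 × 2 × 6! = 4 × 720 = 2880.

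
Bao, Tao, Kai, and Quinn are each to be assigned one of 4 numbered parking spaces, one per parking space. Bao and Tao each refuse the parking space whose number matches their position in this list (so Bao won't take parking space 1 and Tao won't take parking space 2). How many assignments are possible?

14

Let Aᵢ (for i ∈ {1, 2}) be the placements that put person i in their forbidden parking space. Any j of these fix j positions, leaving (4−j)! ways to fill the rest, and there are C(2,j) ways to pick which j.
By inclusion–exclusion, the number of valid placements is Σ_{j=0}^{2} (−1)^j C(2,j)·(4−j)!.
Computing: 24 − 12 + 2 = 14.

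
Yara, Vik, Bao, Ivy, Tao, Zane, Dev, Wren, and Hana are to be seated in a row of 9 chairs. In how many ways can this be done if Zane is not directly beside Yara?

282240

There are 9! = 362880 arrangements in all. If Zane and Yara are adjacent, merging them into one block gives 2·(8)! = 80640 arrangements.
Complementary counting: 362880 − 80640 = 282240.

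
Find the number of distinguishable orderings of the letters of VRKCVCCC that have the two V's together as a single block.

210

Treat the 2 copies of V as a single block. The multiset to arrange is then {VV, C, C, C, C, K, R}, 7 items in all.
That gives (7)!/(4!) = 210 arrangements.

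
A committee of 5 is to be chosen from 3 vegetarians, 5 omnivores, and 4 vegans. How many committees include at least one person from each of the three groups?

Unrestricted: C(12,5) = 792 ways to pick any 5 of the 12.
Subtract selections that omit an entire group: no vegetarians → C(9,5) = 126; no omnivores → C(7,5) = 21; no vegans → C(8,5) = 56.
Add back selections omitting two groups (i.e. drawn from a single group): C(3,5) + C(5,5) + C(4,5) = 1.
By inclusion–exclusion: 792 − 203 + 1 = 590.

590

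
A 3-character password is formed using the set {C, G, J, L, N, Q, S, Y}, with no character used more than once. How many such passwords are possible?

336

With no repetition, fill the 3 characters in order: 8 choices, then 7, down to 6.
8 × 7 × 6 = 336.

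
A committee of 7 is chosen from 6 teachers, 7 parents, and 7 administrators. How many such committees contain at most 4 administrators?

75790

Split by how many administrators are chosen (0 through 4).
Sum: C(7,0)·C(13,7) + C(7,1)·C(13,6) + C(7,2)·C(13,5) + C(7,3)·C(13,4) + C(7,4)·C(13,3) = 1716 + 12012 + 27027 + 25025 + 10010 = 75790.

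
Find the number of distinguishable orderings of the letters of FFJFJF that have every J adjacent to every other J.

5

Treat the 2 copies of J as a single block. The multiset to arrange is then {JJ, F, F, F, F}, 5 items in all.
That gives (5)!/(4!) = 5 arrangements.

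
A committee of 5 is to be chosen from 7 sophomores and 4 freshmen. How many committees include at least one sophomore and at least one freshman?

With no constraint there are C(11,5) = 462 possible selections.
Selections missing a whole group: no sophomores → C(4,5) = 0; no freshmen → C(7,5) = 21.
Both groups omitted at once is impossible, so 462 − 21 = 441.

441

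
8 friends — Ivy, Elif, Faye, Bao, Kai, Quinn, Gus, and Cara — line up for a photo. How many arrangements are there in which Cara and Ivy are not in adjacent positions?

Of the 8! = 40320 arrangements, those with Cara and Ivy adjacent number 2 × 7! = 10080 (treat the pair as a block with 2 internal orders).
So 40320 − 10080 = 30240 arrangements keep them apart.

30240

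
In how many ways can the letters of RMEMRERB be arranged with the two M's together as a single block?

Treat the 2 copies of M as a single block. The multiset to arrange is then {MM, B, E, E, R, R, R}, 7 items in all.
That gives (7)!/(3!·2!) = 420 arrangements.

420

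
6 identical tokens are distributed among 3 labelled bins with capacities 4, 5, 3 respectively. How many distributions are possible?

Without the upper bounds there are C(8,2) = 28 ways to split 6 among 3 bins.
Subtract solutions that violate a single cap (substitute x_i' = x_i − (cap_i+1)): x_1 ≥ 5 gives C(3,2) = 3; x_2 ≥ 6 gives C(2,2) = 1; x_3 ≥ 4 gives C(4,2) = 6. Together 10.
No two caps can be exceeded simultaneously, so the pair terms are all 0.
By inclusion–exclusion the count is 28 − 10 + 0 = 18.

18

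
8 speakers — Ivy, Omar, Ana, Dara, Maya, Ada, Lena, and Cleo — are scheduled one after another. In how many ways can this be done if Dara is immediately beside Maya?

Glue Dara and Maya into one block (2 internal orders), leaving 7 units to arrange in a row.
That gives 2 × 7! = 2 × 5040 = 10080.

10080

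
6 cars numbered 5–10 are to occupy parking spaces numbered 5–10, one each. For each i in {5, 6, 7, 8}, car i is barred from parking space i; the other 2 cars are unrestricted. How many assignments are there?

Let Aᵢ (for 5 ≤ i ≤ 8) be the placements that put car i in its forbidden parking space. Any j of these fix j positions, leaving (6−j)! ways to fill the rest, and there are C(4,j) ways to pick which j.
By inclusion–exclusion, the number of valid placements is Σ_{j=0}^{4} (−1)^j C(4,j)·(6−j)!.
Computing: 720 − 480 + 144 − 24 + 2 = 362.

362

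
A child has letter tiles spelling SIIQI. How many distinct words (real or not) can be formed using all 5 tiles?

SIIQI has 5 letters with I appearing 3 times.
Dividing 5! = 120 by 3! = 6 for the repeated letters gives 20.

20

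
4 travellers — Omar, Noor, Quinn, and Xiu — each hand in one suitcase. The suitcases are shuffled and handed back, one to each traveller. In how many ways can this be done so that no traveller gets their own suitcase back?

9

Let Aᵢ be the assignments in which traveller i gets their own suitcase. We want the size of the complement of A₁∪…∪A_4.
By inclusion–exclusion this is Σ_{j=0}^{4} (−1)^j C(4,j)·(4−j)!.
Computing: 24 − 24 + 12 − 4 + 1 = 9.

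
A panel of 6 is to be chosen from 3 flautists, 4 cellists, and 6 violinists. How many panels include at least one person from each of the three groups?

1416

Unrestricted: C(13,6) = 1716 ways to pick any 6 of the 13.
Selections missing a whole group: no flautists → C(10,6) = 210; no cellists → C(9,6) = 84; no violinists → C(7,6) = 7.
Add back selections omitting two groups (i.e. drawn from a single group): C(3,6) + C(4,6) + C(6,6) = 1.
By inclusion–exclusion: 1716 − 301 + 1 = 1416.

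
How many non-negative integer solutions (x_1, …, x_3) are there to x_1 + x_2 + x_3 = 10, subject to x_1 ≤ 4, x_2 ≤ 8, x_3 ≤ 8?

39

Ignoring the caps, the number of non-negative solutions to x_1+…+x_3 = 10 is C(12,2) = 66.
Subtract solutions that violate a single cap (substitute x_i' = x_i − (cap_i+1)): x_1 ≥ 5 gives C(7,2) = 21; x_2 ≥ 9 gives C(3,2) = 3; x_3 ≥ 9 gives C(3,2) = 3. Together 27.
No two caps can be exceeded simultaneously, so the pair terms are all 0.
By inclusion–exclusion the count is 66 − 27 + 0 = 39.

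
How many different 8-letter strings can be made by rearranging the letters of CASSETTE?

5040

Letter multiplicities in CASSETTE: A×1, C×1, E×2, S×2, T×2.
The number of distinct arrangements is 8!/(2!·2!·2!) = 40320/8 = 5040.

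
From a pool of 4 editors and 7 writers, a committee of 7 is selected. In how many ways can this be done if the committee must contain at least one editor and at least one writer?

329

Total 7-person selections from all 11: C(11,7) = 330.
Subtract selections that omit an entire group: no editors → C(7,7) = 1; no writers → C(4,7) = 0.
Both groups omitted at once is impossible, so 330 − 1 = 329.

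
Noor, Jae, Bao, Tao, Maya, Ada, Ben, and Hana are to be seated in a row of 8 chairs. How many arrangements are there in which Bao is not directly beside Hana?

There are 8! = 40320 arrangements in all. If Bao and Hana are adjacent, merging them into one block gives 2·(7)! = 10080 arrangements.
Complementary counting: 40320 − 10080 = 30240.

30240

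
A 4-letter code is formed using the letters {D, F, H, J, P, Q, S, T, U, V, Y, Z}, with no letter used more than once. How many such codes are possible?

This is a permutation of 4 out of 12: P(12,4) = 12!/8!.
12 × 11 × 10 × 9 = 11880.

11880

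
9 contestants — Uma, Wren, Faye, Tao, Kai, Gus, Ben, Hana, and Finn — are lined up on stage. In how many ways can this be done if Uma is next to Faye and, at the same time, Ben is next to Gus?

Treat {Uma,Faye} as one block (2 orders) and {Ben,Gus} as another (2 orders).
That leaves 7 units to arrange: 2 × 2 × 7! = 4 × 5040 = 20160.

20160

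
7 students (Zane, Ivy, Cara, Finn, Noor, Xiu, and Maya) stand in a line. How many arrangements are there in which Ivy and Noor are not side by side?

3600

Of the 7! = 5040 arrangements, those with Ivy and Noor adjacent number 2 × 6! = 1440 (treat the pair as a block with 2 internal orders).
So 5040 − 1440 = 3600 arrangements keep them apart.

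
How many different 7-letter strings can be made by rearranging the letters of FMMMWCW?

Letter multiplicities in FMMMWCW: C×1, F×1, M×3, W×2.
Dividing 7! = 5040 by 3!·2! = 12 for the repeated letters gives 420.

420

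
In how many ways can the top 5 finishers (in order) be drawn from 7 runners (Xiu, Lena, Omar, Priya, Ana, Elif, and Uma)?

2520

There are 7 choices for 1st place, 6 for 2nd, and so on down to 3 for position 5.
That gives 7 × 6 × 5 × 4 × 3 = 2520.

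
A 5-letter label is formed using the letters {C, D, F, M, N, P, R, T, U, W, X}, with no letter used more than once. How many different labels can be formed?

55440

This is a permutation of 5 out of 11: P(11,5) = 11!/6!.
11 × 10 × 9 × 8 × 7 = 55440.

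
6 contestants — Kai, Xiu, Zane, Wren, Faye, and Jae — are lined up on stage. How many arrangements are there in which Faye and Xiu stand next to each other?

Place the 4 others and the Faye-Xiu pair as 5 objects in a line; the pair has 2 internal arrangements.
So the count is 2·(5)! = 240.

240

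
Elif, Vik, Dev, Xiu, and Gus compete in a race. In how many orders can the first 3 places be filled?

This is an ordered selection of 3 from 5: P(5,3).
That gives 5 × 4 × 3 = 60.

60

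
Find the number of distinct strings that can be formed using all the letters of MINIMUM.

Letter multiplicities in MINIMUM: I×2, M×3, N×1, U×1.
So there are 7! / (3!·2!) = 420 distinguishable arrangements.

420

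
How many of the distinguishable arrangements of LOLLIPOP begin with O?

420

Fix O in the first position and arrange the remaining 7 letters.
Those 7 letters have L appearing 3 times and P appearing twice, giving (7)!/(3!·2!) = 420.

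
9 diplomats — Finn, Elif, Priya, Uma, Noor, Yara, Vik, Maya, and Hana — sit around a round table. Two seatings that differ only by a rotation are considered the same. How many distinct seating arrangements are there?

40320

Around a circle, 9 distinct people have 9!/9 = (8)! = 40320 rotationally distinct seatings.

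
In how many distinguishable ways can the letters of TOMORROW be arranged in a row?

TOMORROW has 8 letters with O appearing 3 times and R appearing twice.
So there are 8! / (3!·2!) = 3360 distinguishable arrangements.

3360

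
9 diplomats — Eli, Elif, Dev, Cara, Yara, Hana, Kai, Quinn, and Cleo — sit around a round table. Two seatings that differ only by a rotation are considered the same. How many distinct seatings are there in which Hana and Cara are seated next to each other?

10080

Glue Hana and Cara into a block (2 internal orders). Seating 8 units around a circle gives (7)! arrangements.
So 2 × (7)! = 2 × 5040 = 10080.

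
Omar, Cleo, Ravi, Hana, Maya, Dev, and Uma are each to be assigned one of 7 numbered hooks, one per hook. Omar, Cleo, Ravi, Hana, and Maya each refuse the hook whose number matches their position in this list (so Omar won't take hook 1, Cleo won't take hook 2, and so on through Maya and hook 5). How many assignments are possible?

2428

Let Aᵢ (for 1 ≤ i ≤ 5) be the placements that put person i in their forbidden hook. Any j of these fix j positions, leaving (7−j)! ways to fill the rest, and there are C(5,j) ways to pick which j.
By inclusion–exclusion, the number of valid placements is Σ_{j=0}^{5} (−1)^j C(5,j)·(7−j)!.
Computing: 5040 − 3600 + 1200 − 240 + 30 − 2 = 2428.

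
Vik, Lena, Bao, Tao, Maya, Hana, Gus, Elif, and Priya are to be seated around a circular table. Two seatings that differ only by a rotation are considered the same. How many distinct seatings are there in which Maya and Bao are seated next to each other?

10080

Treat {Maya, Bao} as one unit (2 internal orders) and seat the resulting 8 units around the table: (7)! circular arrangements.
So 2 × (7)! = 2 × 5040 = 10080.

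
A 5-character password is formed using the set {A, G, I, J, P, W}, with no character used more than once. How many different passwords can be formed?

With no repetition, fill the 5 characters in order: 6 choices, then 5, down to 2.
That product is 6 × 5 × 4 × 3 × 2 = 720.

720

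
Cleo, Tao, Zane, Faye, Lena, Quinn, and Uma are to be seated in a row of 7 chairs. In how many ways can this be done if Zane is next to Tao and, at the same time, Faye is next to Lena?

480

Treat {Zane,Tao} as one block (2 orders) and {Faye,Lena} as another (2 orders).
That leaves 5 units to arrange: 2 × 2 × 5! = 4 × 120 = 480.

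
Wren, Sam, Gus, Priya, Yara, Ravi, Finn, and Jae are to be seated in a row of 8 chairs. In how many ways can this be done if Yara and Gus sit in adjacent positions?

Treat {Yara, Gus} as a single unit. There are 7 units to order, and the pair itself can be ordered 2 ways.
That gives 2 × 7! = 2 × 5040 = 10080.

10080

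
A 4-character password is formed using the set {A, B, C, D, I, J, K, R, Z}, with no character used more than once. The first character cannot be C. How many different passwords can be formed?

The first character has 9−1 = 8 choices (anything except C).
The remaining 3 characters are filled from the other 8 symbols without repetition: 8 × 7 × 6 = 336.
Total: 8 × 336 = 2688.

2688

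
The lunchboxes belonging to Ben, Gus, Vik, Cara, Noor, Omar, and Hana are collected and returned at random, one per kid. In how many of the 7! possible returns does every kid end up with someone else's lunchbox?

1854

This is the derangement count D_7: permutations of 7 items with no fixed point.
By inclusion–exclusion this is Σ_{j=0}^{7} (−1)^j C(7,j)·(7−j)!.
Computing: 5040 − 5040 + 2520 − 840 + 210 − 42 + 7 − 1 = 1854.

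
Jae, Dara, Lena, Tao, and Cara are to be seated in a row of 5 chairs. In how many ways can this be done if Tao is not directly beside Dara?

There are 5! = 120 arrangements in all. If Tao and Dara are adjacent, merging them into one block gives 2·(4)! = 48 arrangements.
So 120 − 48 = 72 arrangements keep them apart.

72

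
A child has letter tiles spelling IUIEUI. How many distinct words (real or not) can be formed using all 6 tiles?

IUIEUI has 6 letters with I appearing 3 times and U appearing twice.
So there are 6! / (3!·2!) = 60 distinguishable arrangements.

60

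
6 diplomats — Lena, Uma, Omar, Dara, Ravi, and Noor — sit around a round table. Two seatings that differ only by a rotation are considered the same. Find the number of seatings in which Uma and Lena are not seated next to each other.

72

Without the restriction there are (5)! = 120 seatings.
Those with Uma next to Lena: fuse the pair into one unit and seat 5 units around a circle — 2·(4)! = 48.
Subtracting, 120 − 48 = 72.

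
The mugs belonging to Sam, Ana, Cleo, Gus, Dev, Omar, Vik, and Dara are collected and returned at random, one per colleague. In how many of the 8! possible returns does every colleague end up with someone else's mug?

14833

Let Aᵢ be the assignments in which colleague i gets their own mug. We want the size of the complement of A₁∪…∪A_8.
By inclusion–exclusion this is Σ_{j=0}^{8} (−1)^j C(8,j)·(8−j)!.
Computing: 40320 − 40320 + 20160 − 6720 + 1680 − 336 + 56 − 8 + 1 = 14833.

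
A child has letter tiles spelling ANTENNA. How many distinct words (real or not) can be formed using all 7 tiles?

420

The 7 letters of ANTENNA have repeats: A appearing twice and N appearing 3 times.
The number of distinct arrangements is 7!/(3!·2!) = 5040/12 = 420.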